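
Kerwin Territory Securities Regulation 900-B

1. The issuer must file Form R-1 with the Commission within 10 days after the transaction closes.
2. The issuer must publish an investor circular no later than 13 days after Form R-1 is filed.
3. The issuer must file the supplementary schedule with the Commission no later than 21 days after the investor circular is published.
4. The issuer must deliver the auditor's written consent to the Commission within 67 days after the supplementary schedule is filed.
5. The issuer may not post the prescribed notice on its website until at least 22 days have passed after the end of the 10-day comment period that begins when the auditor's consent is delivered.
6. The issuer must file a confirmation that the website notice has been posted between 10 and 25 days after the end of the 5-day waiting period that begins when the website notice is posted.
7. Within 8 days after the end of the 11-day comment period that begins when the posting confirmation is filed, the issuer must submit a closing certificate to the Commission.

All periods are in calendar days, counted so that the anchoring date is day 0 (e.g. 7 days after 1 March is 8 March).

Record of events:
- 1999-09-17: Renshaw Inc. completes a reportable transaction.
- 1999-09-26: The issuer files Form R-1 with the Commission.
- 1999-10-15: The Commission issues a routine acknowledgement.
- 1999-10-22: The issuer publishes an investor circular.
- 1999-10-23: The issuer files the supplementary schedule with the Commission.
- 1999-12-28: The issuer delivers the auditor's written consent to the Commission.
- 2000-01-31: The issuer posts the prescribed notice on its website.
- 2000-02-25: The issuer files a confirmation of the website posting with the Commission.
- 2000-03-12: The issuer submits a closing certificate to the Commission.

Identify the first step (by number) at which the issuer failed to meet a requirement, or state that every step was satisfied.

Step 2

Step 1: 10 days after 1999-09-17 (when the transaction closes) is 1999-09-27; completed 1999-09-26, before the deadline.
Step 2: 13 days after 1999-09-26 (when Form R-1 is filed) is 1999-10-09; done 1999-10-22 — 13 days late.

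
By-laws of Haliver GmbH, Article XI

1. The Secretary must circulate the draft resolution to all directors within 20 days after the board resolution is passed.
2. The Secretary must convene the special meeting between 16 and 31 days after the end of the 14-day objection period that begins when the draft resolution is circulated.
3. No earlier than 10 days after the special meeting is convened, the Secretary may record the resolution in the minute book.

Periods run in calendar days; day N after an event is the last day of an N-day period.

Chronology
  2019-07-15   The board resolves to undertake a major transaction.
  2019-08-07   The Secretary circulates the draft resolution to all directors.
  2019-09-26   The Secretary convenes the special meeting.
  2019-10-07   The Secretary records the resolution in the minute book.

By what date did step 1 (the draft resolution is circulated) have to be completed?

2019-08-04

Step 1 runs from 2019-07-15, when the board resolution is passed. 20 days after 2019-07-15 is 2019-08-04.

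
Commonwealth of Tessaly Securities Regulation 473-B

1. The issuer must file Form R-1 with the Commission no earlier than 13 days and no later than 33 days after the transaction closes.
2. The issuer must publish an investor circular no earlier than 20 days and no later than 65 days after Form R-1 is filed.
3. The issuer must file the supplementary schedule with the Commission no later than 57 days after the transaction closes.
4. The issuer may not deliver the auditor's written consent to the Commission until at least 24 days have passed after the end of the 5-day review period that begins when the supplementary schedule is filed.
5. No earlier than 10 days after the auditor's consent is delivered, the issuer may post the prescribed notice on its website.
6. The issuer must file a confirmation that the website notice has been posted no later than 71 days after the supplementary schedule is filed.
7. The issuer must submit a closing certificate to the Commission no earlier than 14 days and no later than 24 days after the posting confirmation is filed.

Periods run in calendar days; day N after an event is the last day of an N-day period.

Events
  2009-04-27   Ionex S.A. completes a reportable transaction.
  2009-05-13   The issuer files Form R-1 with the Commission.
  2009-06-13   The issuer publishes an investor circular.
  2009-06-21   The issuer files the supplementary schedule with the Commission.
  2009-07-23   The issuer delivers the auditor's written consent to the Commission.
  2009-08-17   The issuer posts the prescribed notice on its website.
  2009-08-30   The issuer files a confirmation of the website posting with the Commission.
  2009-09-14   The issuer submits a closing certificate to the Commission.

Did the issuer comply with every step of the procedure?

(1) the permitted window runs from 2009-04-27 + 13 = 2009-05-10 to 2009-04-27 + 33 = 2009-05-30; done 2009-05-13 — within the window.
(2) the permitted window runs from 2009-05-13 + 20 = 2009-06-02 to 2009-05-13 + 65 = 2009-07-17; 2009-06-13 falls inside that range.
(3) due by 2009-04-27 + 57 days = 2009-06-23; done 2009-06-21 — timely.
(4) permitted from 2009-06-26 + 24 days = 2009-07-20 onward; done 2009-07-23, after the minimum wait.
(5) permitted from 2009-07-23 + 10 days = 2009-08-02 onward; 2009-08-17 is on or after that date.
(6) due by 2009-06-21 + 71 days = 2009-08-31; completed 2009-08-30, before the deadline.
(7) the permitted window runs from 2009-08-30 + 14 = 2009-09-13 to 2009-08-30 + 24 = 2009-09-23; 2009-09-14 falls inside that range.

Yes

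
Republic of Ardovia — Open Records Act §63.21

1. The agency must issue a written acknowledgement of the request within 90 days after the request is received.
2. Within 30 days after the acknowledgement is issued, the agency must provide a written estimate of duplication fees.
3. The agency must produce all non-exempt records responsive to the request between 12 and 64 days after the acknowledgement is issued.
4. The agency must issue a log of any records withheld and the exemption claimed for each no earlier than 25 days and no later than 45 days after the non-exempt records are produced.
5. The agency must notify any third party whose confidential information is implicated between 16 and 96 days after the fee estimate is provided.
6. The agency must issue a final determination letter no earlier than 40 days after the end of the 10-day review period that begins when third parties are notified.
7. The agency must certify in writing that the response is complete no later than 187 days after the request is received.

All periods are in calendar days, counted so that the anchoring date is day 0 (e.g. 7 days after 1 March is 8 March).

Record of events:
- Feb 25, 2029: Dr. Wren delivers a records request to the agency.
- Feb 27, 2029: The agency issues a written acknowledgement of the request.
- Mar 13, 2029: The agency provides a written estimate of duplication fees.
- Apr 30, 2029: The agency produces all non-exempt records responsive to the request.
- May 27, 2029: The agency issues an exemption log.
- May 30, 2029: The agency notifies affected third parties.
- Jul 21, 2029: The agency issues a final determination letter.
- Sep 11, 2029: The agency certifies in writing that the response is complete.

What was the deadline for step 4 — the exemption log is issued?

Step 4 runs from Apr 30, 2029, when the non-exempt records are produced. The window is 25–45 days after Apr 30, 2029; it closes on Jun 14, 2029.

Jun 14, 2029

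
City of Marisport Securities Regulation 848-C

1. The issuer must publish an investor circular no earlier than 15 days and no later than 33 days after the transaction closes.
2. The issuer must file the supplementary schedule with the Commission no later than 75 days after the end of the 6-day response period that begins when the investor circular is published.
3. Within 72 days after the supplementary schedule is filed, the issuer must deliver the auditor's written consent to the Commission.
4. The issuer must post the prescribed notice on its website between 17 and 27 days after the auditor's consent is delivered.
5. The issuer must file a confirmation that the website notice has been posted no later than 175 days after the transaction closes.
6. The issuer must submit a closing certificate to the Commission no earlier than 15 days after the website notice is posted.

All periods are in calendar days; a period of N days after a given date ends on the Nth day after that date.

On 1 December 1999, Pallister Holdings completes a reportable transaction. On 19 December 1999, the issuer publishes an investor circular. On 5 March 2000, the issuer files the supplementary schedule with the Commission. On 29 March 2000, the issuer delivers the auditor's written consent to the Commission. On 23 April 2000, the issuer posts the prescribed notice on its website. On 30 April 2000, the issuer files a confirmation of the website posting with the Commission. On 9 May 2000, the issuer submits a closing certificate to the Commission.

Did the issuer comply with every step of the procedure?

Yes

Step 1: the window is 15–33 days after 1 December 1999 (when the transaction closes), so 16 December 1999 through 3 January 2000; 19 December 1999 falls inside that range.
Step 2: 75 days after 25 December 1999 (end of the 6-day response period, which began when the investor circular is published on 19 December 1999) is 9 March 2000; 5 March 2000 is within that limit.
Step 3: 72 days after 5 March 2000 (when the supplementary schedule is filed) is 16 May 2000; done 29 March 2000 — timely.
Step 4: the window is 17–27 days after 29 March 2000 (when the auditor's consent is delivered), so 15 April 2000 through 25 April 2000; done 23 April 2000, which is between those dates.
Step 5: 175 days after 1 December 1999 (when the transaction closes) is 24 May 2000; done 30 April 2000 — timely.
Step 6: the earliest permitted date is 15 days after 23 April 2000 (when the website notice is posted), i.e. 8 May 2000; done 9 May 2000 — permitted.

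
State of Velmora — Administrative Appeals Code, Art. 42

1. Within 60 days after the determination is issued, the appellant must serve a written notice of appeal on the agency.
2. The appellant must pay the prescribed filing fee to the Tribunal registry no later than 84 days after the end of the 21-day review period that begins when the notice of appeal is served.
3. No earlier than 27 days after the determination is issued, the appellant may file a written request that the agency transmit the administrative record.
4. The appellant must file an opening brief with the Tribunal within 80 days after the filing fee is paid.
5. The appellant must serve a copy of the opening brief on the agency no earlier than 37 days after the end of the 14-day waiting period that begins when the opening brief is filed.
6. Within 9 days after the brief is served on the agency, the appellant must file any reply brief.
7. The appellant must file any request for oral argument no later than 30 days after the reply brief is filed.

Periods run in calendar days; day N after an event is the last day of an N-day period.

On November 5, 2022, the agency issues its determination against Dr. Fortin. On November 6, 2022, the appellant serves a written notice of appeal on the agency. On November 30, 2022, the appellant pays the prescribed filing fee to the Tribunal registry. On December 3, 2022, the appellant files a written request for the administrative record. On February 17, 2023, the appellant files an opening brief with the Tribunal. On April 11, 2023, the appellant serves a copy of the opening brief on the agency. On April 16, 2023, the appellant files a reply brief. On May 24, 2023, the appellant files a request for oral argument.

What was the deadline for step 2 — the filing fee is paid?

The notice of appeal is served on November 6, 2022; the 21-day review period therefore ends November 27, 2022, and step 2 runs from that date. 84 days after November 27, 2022 is February 19, 2023.

February 19, 2023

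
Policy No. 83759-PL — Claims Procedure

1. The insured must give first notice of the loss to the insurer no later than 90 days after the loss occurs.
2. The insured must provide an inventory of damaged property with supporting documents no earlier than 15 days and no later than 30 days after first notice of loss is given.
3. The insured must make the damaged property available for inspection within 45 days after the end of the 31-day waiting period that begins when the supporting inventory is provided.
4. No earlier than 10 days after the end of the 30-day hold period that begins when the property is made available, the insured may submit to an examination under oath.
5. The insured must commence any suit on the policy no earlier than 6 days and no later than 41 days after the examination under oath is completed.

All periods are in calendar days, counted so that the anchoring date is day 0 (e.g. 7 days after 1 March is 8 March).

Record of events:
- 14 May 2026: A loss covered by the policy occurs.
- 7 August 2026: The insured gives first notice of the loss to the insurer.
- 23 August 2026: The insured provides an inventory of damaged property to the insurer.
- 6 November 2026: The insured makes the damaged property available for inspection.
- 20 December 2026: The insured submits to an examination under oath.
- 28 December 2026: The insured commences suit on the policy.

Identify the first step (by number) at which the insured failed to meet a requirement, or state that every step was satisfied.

None — every step was satisfied

Step 1 — counting 90 days from 14 May 2026 (when the loss occurs) gives a deadline of 12 August 2026; done 7 August 2026 — timely.
Step 2 — 15 and 30 days from 7 August 2026 (when first notice of loss is given) are 22 August 2026 and 6 September 2026 respectively; done 23 August 2026, which is between those dates.
Step 3 — counting 45 days from 23 September 2026 (end of the 31-day waiting period, which began when the supporting inventory is provided on 23 August 2026) gives a deadline of 7 November 2026; 6 November 2026 is within that limit.
Step 4 — must wait 10 days from 6 December 2026 (end of the 30-day hold period, which began when the property is made available on 6 November 2026), so not before 16 December 2026; 20 December 2026 is on or after that date.
Step 5 — 6 and 41 days from 20 December 2026 (when the examination under oath is completed) are 26 December 2026 and 30 January 2027 respectively; done 28 December 2026 — within the window.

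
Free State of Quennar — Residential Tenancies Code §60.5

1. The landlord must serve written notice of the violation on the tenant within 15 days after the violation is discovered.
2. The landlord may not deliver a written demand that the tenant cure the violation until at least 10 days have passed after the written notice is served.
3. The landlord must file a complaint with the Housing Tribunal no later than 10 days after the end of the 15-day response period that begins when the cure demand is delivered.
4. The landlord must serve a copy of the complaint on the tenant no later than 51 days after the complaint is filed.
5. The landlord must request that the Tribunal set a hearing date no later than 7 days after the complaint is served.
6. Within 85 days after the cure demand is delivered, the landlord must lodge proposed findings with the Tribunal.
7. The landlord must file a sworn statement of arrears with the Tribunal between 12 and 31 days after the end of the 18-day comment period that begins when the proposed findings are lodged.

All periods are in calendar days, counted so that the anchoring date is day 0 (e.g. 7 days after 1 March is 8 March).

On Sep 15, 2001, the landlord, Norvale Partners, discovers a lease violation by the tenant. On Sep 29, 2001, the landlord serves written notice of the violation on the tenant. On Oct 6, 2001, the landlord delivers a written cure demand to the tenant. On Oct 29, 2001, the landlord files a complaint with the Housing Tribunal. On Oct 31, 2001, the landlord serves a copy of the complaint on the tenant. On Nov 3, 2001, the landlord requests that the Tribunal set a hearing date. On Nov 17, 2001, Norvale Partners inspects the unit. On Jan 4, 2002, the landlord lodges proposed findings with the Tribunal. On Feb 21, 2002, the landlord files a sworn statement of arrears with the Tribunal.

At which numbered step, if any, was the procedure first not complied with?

Step 1: 15 days after Sep 15, 2001 (when the violation is discovered) is Sep 30, 2001; completed Sep 29, 2001, before the deadline.
Step 2: the earliest permitted date is 10 days after Sep 29, 2001 (when the written notice is served), i.e. Oct 9, 2001; acted on Oct 6, 2001, 3 days prematurely.

Step 2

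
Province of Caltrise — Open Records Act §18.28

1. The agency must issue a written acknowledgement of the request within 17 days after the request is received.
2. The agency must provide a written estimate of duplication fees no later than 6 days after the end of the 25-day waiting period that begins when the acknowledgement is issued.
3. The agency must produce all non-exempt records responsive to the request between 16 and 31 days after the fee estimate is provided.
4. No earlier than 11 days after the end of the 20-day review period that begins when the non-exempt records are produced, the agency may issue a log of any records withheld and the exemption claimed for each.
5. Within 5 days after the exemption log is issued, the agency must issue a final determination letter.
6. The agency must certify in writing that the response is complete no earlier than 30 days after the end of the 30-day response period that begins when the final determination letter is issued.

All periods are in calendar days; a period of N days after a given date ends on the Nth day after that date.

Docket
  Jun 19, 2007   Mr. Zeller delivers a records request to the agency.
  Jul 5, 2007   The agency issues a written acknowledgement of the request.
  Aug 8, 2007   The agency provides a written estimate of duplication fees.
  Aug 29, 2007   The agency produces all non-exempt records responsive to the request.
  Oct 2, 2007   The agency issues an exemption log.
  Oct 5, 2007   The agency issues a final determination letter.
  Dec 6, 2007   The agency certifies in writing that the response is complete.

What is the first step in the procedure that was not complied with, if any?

Step 2

(1) due by Jun 19, 2007 + 17 days = Jul 6, 2007; completed Jul 5, 2007, before the deadline.
(2) due by Jul 30, 2007 + 6 days = Aug 5, 2007; not done until Aug 8, 2007, 3 days after the deadline.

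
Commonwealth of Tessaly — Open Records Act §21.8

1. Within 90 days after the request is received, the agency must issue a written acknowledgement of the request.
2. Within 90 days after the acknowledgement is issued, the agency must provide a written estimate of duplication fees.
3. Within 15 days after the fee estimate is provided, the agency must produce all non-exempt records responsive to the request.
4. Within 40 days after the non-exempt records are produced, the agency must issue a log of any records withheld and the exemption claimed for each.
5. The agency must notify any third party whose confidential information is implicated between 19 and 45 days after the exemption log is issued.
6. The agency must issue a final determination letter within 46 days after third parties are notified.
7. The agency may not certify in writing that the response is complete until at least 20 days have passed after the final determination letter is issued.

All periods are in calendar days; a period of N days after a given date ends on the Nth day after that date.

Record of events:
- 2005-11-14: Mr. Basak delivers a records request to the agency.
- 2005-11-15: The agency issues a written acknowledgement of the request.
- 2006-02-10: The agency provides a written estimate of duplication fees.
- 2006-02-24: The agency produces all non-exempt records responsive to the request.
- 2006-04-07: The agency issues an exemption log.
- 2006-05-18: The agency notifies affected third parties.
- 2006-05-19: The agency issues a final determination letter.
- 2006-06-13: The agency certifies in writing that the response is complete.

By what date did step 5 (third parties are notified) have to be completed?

Step 5 runs from 2006-04-07, when the exemption log is issued. The window is 19–45 days after 2006-04-07; it closes on 2006-05-22.

2006-05-22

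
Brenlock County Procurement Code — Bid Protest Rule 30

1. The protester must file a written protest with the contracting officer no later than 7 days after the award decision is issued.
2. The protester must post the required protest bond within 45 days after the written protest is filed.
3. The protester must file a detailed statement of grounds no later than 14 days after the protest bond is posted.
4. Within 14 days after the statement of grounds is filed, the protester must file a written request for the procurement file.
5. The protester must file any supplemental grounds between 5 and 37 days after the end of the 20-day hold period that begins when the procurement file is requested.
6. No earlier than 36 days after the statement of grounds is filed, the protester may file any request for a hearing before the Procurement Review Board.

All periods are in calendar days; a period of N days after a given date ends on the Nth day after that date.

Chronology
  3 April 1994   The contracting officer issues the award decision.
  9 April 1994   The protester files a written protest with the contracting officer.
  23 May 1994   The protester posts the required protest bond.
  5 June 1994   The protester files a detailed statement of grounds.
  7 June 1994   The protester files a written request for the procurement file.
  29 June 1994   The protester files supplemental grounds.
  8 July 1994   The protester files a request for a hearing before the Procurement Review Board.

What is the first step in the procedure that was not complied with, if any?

Step 1: 7 days after 3 April 1994 (when the award decision is issued) is 10 April 1994; completed 9 April 1994, before the deadline.
Step 2: 45 days after 9 April 1994 (when the written protest is filed) is 24 May 1994; completed 23 May 1994, before the deadline.
Step 3: 14 days after 23 May 1994 (when the protest bond is posted) is 6 June 1994; done 5 June 1994 — timely.
Step 4: 14 days after 5 June 1994 (when the statement of grounds is filed) is 19 June 1994; 7 June 1994 is within that limit.
Step 5: the window is 5–37 days after 27 June 1994 (end of the 20-day hold period, which began when the procurement file is requested on 7 June 1994), so 2 July 1994 through 3 August 1994; done 29 June 1994 — 3 days before the window opened.
The analysis stops there.

Step 5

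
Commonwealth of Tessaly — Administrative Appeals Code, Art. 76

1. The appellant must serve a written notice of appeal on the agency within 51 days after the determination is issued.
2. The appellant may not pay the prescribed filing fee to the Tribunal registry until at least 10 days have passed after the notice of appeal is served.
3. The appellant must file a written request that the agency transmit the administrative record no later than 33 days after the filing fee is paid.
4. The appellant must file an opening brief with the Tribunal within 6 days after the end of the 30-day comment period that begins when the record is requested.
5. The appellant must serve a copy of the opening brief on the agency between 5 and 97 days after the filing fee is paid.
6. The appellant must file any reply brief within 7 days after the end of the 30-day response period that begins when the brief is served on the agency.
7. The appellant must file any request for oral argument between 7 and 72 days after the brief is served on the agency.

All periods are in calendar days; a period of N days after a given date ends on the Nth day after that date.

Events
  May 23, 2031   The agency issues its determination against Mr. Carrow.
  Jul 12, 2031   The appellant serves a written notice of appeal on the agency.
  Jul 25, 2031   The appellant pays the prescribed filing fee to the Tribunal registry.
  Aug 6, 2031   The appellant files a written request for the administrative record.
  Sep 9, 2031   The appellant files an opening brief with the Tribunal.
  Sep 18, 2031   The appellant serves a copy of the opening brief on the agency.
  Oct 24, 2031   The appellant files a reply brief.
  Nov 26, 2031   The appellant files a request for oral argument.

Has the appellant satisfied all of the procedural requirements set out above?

Yes

Step 1: 51 days after May 23, 2031 (when the determination is issued) is Jul 13, 2031; completed Jul 12, 2031, before the deadline.
Step 2: the earliest permitted date is 10 days after Jul 12, 2031 (when the notice of appeal is served), i.e. Jul 22, 2031; Jul 25, 2031 is on or after that date.
Step 3: 33 days after Jul 25, 2031 (when the filing fee is paid) is Aug 27, 2031; completed Aug 6, 2031, before the deadline.
Step 4: 6 days after Sep 5, 2031 (end of the 30-day comment period, which began when the record is requested on Aug 6, 2031) is Sep 11, 2031; Sep 9, 2031 is within that limit.
Step 5: the window is 5–97 days after Jul 25, 2031 (when the filing fee is paid), so Jul 30, 2031 through Oct 30, 2031; done Sep 18, 2031, which is between those dates.
Step 6: 7 days after Oct 18, 2031 (end of the 30-day response period, which began when the brief is served on the agency on Sep 18, 2031) is Oct 25, 2031; Oct 24, 2031 is within that limit.
Step 7: the window is 7–72 days after Sep 18, 2031 (when the brief is served on the agency), so Sep 25, 2031 through Nov 29, 2031; Nov 26, 2031 falls inside that range.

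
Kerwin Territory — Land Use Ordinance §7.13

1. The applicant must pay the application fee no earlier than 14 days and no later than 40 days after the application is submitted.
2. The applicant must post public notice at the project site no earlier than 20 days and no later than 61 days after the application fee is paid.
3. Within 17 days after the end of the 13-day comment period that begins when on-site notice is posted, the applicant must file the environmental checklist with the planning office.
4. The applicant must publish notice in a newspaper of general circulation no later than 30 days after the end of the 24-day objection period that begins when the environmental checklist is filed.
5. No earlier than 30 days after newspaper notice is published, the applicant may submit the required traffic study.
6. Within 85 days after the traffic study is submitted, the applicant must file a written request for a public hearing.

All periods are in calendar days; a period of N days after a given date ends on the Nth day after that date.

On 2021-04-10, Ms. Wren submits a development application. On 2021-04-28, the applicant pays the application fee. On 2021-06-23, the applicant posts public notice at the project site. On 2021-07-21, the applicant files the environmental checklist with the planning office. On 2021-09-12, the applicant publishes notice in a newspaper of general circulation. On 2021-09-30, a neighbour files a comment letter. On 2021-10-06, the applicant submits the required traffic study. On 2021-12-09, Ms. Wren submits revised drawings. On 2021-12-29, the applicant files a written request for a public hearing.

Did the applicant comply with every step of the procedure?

Step 1: the window is 14–40 days after 2021-04-10 (when the application is submitted), so 2021-04-24 through 2021-05-20; done 2021-04-28 — within the window.
Step 2: the window is 20–61 days after 2021-04-28 (when the application fee is paid), so 2021-05-18 through 2021-06-28; done 2021-06-23 — within the window.
Step 3: 17 days after 2021-07-06 (end of the 13-day comment period, which began when on-site notice is posted on 2021-06-23) is 2021-07-23; done 2021-07-21 — timely.
Step 4: 30 days after 2021-08-14 (end of the 24-day objection period, which began when the environmental checklist is filed on 2021-07-21) is 2021-09-13; done 2021-09-12 — timely.
Step 5: the earliest permitted date is 30 days after 2021-09-12 (when newspaper notice is published), i.e. 2021-10-12; 2021-10-06 is 6 days before the earliest permitted date.
That is the first point of non-compliance.

No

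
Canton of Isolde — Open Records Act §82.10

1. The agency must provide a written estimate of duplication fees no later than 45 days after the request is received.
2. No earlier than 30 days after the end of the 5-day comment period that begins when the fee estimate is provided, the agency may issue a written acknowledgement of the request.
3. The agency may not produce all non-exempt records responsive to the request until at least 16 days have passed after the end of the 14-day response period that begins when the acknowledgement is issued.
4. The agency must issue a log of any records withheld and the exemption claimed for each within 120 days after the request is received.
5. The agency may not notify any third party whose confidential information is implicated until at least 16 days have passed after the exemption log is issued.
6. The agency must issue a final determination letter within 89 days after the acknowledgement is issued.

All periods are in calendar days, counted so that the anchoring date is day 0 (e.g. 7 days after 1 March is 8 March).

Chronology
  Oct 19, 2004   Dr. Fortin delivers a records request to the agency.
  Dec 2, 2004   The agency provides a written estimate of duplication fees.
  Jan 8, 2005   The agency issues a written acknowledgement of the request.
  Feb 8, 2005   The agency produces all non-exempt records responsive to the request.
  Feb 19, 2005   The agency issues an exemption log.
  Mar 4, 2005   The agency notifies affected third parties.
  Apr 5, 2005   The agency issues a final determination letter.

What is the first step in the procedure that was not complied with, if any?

Step 1 — counting 45 days from Oct 19, 2004 (when the request is received) gives a deadline of Dec 3, 2004; completed Dec 2, 2004, before the deadline.
Step 2 — must wait 30 days from Dec 7, 2004 (end of the 5-day comment period, which began when the fee estimate is provided on Dec 2, 2004), so not before Jan 6, 2005; done Jan 8, 2005 — permitted.
Step 3 — must wait 16 days from Jan 22, 2005 (end of the 14-day response period, which began when the acknowledgement is issued on Jan 8, 2005), so not before Feb 7, 2005; done Feb 8, 2005 — permitted.
Step 4 — counting 120 days from Oct 19, 2004 (when the request is received) gives a deadline of Feb 16, 2005; Feb 19, 2005 misses that deadline by 3 days.
No need to go further; step 4 was not satisfied.

Step 4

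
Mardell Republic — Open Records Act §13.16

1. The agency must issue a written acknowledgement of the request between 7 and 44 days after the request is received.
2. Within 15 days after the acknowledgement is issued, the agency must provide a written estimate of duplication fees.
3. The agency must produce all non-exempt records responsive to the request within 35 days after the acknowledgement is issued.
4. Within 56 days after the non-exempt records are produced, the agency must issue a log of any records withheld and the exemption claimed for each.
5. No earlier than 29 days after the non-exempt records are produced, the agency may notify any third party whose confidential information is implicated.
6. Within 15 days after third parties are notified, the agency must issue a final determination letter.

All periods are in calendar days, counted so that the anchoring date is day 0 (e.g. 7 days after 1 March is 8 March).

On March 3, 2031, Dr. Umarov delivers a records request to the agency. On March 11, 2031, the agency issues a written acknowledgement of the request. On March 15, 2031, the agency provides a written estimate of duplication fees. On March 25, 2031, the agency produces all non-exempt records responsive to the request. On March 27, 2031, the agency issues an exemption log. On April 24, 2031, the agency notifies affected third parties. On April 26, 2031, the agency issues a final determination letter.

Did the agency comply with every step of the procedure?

Yes

Step 1: the window is 7–44 days after March 3, 2031 (when the request is received), so March 10, 2031 through April 16, 2031; March 11, 2031 falls inside that range.
Step 2: 15 days after March 11, 2031 (when the acknowledgement is issued) is March 26, 2031; March 15, 2031 is within that limit.
Step 3: 35 days after March 11, 2031 (when the acknowledgement is issued) is April 15, 2031; March 25, 2031 is within that limit.
Step 4: 56 days after March 25, 2031 (when the non-exempt records are produced) is May 20, 2031; March 27, 2031 is within that limit.
Step 5: the earliest permitted date is 29 days after March 25, 2031 (when the non-exempt records are produced), i.e. April 23, 2031; April 24, 2031 is on or after that date.
Step 6: 15 days after April 24, 2031 (when third parties are notified) is May 9, 2031; April 26, 2031 is within that limit.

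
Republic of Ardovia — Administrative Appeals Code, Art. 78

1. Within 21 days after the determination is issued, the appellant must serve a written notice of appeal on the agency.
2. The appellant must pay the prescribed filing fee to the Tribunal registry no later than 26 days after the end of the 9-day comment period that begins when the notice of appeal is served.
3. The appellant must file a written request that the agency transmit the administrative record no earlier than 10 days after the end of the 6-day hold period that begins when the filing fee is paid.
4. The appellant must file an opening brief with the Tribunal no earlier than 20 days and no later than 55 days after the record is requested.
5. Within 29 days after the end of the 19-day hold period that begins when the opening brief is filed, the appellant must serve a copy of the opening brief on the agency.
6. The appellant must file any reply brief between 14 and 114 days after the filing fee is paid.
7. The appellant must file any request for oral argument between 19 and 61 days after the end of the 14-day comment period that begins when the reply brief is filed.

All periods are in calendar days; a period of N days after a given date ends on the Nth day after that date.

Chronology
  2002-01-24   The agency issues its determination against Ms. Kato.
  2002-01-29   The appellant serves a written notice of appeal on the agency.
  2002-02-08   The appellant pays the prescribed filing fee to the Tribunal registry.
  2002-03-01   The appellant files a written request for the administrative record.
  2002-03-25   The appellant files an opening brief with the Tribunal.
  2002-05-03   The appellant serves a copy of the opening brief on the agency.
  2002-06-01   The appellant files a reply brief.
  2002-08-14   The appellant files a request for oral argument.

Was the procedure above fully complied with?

(1) due by 2002-01-24 + 21 days = 2002-02-14; done 2002-01-29 — timely.
(2) due by 2002-02-07 + 26 days = 2002-03-05; done 2002-02-08 — timely.
(3) permitted from 2002-02-14 + 10 days = 2002-02-24 onward; 2002-03-01 is on or after that date.
(4) the permitted window runs from 2002-03-01 + 20 = 2002-03-21 to 2002-03-01 + 55 = 2002-04-25; done 2002-03-25 — within the window.
(5) due by 2002-04-13 + 29 days = 2002-05-12; 2002-05-03 is within that limit.
(6) the permitted window runs from 2002-02-08 + 14 = 2002-02-22 to 2002-02-08 + 114 = 2002-06-02; done 2002-06-01, which is between those dates.
(7) the permitted window runs from 2002-06-15 + 19 = 2002-07-04 to 2002-06-15 + 61 = 2002-08-15; done 2002-08-14 — within the window.

Yes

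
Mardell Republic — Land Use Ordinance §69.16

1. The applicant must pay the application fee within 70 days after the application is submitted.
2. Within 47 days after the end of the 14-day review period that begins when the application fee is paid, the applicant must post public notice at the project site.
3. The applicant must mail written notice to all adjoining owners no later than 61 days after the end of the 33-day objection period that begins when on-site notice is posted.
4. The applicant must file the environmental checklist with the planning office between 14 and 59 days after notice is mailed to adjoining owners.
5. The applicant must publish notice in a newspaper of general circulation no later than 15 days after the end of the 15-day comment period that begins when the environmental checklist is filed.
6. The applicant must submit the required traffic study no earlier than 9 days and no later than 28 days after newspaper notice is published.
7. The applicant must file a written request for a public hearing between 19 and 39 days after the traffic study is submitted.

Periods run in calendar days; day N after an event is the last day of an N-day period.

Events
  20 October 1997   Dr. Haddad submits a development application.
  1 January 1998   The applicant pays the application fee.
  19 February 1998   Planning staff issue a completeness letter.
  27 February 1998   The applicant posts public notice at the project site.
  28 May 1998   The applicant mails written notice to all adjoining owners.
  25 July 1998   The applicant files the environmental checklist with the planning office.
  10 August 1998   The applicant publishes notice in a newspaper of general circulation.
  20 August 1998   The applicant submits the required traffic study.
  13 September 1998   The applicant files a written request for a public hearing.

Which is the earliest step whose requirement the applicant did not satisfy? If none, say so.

Step 1

(1) due by 20 October 1997 + 70 days = 29 December 1997; not done until 1 January 1998, 3 days after the deadline.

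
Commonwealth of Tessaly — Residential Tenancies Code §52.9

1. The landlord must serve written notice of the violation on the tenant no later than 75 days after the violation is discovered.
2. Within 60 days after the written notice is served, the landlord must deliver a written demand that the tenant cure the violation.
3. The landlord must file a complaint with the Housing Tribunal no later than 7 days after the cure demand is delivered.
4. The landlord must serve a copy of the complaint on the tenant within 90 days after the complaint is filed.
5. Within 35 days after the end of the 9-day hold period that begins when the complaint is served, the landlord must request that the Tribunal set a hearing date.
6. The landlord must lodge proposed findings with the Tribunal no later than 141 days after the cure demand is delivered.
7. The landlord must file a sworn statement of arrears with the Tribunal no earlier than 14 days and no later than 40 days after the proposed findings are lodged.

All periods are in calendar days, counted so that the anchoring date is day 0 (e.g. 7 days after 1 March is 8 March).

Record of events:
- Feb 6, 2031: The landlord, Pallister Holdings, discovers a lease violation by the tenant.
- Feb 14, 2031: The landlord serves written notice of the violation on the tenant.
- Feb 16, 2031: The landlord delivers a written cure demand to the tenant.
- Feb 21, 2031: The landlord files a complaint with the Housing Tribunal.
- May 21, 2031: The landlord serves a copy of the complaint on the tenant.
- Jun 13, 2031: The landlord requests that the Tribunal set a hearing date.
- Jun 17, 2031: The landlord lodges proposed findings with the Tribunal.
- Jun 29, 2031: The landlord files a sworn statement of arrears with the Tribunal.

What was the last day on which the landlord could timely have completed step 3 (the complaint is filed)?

Feb 23, 2031

Step 3 runs from Feb 16, 2031, when the cure demand is delivered. 7 days after Feb 16, 2031 is Feb 23, 2031.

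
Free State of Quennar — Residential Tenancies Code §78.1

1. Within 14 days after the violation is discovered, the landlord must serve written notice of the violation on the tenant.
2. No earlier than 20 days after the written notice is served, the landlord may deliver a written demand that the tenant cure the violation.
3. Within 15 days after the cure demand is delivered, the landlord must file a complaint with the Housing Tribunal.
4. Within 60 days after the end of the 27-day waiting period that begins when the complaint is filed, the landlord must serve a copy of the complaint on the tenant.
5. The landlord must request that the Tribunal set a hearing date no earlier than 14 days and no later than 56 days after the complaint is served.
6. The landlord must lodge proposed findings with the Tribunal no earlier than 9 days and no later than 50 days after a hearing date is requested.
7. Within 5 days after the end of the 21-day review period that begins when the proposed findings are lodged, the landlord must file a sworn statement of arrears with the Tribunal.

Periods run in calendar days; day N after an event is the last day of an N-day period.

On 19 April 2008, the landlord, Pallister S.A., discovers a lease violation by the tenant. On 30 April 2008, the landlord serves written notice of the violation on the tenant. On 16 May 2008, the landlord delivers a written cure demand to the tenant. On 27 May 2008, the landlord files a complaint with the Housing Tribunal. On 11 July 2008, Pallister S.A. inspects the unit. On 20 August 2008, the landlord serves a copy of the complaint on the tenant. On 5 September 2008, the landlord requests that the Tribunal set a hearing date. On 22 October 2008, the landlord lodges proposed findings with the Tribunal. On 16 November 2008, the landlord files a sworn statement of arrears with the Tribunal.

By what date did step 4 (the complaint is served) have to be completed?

22 August 2008

The complaint is filed on 27 May 2008; the 27-day waiting period therefore ends 23 June 2008, and step 4 runs from that date. 60 days after 23 June 2008 is 22 August 2008.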